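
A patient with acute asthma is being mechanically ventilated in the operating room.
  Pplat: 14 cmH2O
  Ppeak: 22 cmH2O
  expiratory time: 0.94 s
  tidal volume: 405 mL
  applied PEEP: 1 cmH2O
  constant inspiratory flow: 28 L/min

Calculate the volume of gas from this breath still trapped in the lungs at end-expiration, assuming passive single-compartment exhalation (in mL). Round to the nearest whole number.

Flow: 28 L/min ÷ 60 = 0.4667 L/s.
R = (PIP − Pplat)/V̇ = (22 − 14) / 0.4667 = 8.0/0.4667 = 17.142 cmH2O·s/L.
C = Vt/(Pplat − PEEP) = 405.0 / (14 − 1) = 405.0/13.0 = 31.154 mL/cmH2O.
τ = R × C = 17.142 × 0.03115 L/cmH2O = 0.534 s.
Fraction remaining = e^(−Te/τ) = e^(−0.94/0.534) = 0.172.
Trapped volume = 405.0 × 0.172 = 69.66 mL.

70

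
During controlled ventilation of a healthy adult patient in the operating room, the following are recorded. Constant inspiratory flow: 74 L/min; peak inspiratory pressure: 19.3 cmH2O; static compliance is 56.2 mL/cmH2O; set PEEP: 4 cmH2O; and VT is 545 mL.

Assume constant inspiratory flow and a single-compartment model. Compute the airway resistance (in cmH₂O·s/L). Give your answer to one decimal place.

4.5

Flow: 74 L/min ÷ 60 = 1.2333 L/s.
Equation of motion (constant flow): PIP = Vt/C + R·V̇ + PEEP.
R·V̇ = PIP − Vt/C − PEEP = 19.3 − 545/56.2 − 4 = 19.3 − 9.698 − 4 = 5.602 cmH2O.
R = 5.602 / 1.2333 = 4.542 cmH2O·s/L.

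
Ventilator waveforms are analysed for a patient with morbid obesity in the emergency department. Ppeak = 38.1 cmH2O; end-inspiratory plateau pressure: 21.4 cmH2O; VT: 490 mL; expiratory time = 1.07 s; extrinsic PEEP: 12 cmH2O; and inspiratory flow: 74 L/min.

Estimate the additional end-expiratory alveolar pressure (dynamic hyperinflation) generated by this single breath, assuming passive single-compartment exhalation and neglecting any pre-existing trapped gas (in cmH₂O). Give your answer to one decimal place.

Flow: 74 L/min ÷ 60 = 1.2333 L/s.
R = (PIP − Pplat)/V̇ = (38.1 − 21.4) / 1.2333 = 16.7/1.2333 = 13.541 cmH2O·s/L.
C = Vt/(Pplat − PEEP) = 490.0 / (21.4 − 12) = 490.0/9.4 = 52.128 mL/cmH2O.
τ = R × C = 13.541 × 0.05213 L/cmH2O = 0.7059 s.
Fraction remaining = e^(−Te/τ) = e^(−1.07/0.7059) = 0.2196; trapped volume = 490.0 × 0.2196 = 107.6 mL.
Additional alveolar pressure from trapping ≈ V_trapped / C = 107.6 / 52.128 = 2.064 cmH2O.

2.1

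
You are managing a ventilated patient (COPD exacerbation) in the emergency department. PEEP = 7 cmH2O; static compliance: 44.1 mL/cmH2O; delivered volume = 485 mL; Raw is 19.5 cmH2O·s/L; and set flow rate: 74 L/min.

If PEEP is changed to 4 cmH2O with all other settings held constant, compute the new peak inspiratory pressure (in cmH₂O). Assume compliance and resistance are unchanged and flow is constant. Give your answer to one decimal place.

Flow: 74 L/min ÷ 60 = 1.2333 L/s.
PIP = Vt/C + R·V̇ + PEEP (constant-flow equation of motion).
Only the baseline term changes: ΔPIP = ΔPEEP = 4 − 7 = -3.0 cmH2O.
Original PIP = 485/44.1 + 19.5×1.2333 + 7 = 42.047 cmH2O; new PIP = 42.047 + (-3.0) = 39.047 cmH2O.

39.0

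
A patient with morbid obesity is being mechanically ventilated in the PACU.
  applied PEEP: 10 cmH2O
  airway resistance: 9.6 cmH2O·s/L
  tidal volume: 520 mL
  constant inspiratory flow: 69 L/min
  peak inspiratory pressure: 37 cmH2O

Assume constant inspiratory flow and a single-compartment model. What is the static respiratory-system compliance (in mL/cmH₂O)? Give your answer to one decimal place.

Flow: 69 L/min ÷ 60 = 1.15 L/s.
Equation of motion (constant flow): PIP = Vt/C + R·V̇ + PEEP.
Vt/C = PIP − R·V̇ − PEEP = 37 − 9.6×1.15 − 10 = 37 − 11.04 − 10 = 15.96 cmH2O.
C = Vt / 15.96 = 520 / 15.96 = 32.581 mL/cmH2O.

32.6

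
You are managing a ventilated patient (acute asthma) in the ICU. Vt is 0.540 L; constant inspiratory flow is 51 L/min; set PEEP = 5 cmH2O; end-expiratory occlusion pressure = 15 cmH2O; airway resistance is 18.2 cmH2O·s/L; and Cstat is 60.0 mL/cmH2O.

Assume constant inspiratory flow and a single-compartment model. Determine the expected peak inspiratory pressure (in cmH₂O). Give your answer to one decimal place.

39.5

Flow: 51 L/min ÷ 60 = 0.85 L/s.
Total PEEP = 15 cmH2O (set 5 + intrinsic 10); this is the baseline alveolar pressure.
Equation of motion (constant flow): PIP = Vt/C + R·V̇ + PEEP.
PIP = 540/60.0 + 18.2×0.85 + 15 = 9.0 + 15.47 + 15 = 39.47 cmH2O.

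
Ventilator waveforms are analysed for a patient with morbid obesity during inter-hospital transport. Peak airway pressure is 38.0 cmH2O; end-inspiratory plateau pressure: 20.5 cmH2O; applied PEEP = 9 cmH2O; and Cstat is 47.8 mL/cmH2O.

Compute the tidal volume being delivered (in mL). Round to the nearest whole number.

550

Vt = Cstat × (Pplat − PEEP) = 47.8 × (20.5 − 9) = 47.8 × 11.5 = 549.7 mL.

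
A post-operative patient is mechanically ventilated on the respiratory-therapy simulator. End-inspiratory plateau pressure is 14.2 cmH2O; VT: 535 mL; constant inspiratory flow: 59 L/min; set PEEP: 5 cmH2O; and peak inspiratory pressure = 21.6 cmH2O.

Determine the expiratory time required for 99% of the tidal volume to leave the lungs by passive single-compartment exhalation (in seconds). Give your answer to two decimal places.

Flow: 59 L/min ÷ 60 = 0.9833 L/s.
R = (PIP − Pplat)/V̇ = (21.6 − 14.2) / 0.9833 = 7.4/0.9833 = 7.526 cmH2O·s/L.
C = Vt/(Pplat − PEEP) = 535.0 / (14.2 − 5) = 535.0/9.2 = 58.152 mL/cmH2O.
τ = R × C = 7.526 × 0.05815 L/cmH2O = 0.4376 s.
t = −τ·ln(1 − 0.99) = −0.4376·ln(0.01) = 2.015 s.

2.02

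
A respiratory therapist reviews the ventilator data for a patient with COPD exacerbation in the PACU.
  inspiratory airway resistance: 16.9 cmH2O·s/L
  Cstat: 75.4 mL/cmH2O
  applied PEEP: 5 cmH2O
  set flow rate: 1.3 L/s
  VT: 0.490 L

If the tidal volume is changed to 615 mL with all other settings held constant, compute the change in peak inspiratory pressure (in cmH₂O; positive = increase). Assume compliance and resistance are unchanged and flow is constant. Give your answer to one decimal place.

PIP = Vt/C + R·V̇ + PEEP (constant-flow equation of motion).
Only the elastic term changes: ΔPIP = ΔVt / C = (615 − 490) / 75.4 = 1.658 cmH2O.

1.7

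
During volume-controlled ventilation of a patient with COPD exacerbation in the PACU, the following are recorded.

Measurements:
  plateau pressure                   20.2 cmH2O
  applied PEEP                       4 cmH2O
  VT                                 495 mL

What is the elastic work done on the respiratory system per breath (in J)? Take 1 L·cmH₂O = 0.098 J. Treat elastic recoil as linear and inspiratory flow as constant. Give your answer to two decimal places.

Elastic work ≈ ½ × (Pplat − PEEP) × Vt = 0.5 × (20.2 − 4) × 0.495 L = 0.5 × 16.2 × 0.495 = 4.01 L·cmH2O.
× 0.098 J/(L·cmH2O) → 0.393 J.

0.39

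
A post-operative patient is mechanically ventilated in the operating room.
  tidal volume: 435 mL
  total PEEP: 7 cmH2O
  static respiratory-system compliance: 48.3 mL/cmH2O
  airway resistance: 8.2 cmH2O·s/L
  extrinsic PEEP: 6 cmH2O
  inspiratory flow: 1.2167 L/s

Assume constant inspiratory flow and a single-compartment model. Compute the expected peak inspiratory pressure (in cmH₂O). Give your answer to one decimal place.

26.0

Total PEEP = 7 cmH2O (set 6 + intrinsic 1); this is the baseline alveolar pressure.
Equation of motion (constant flow): PIP = Vt/C + R·V̇ + PEEP.
PIP = 435/48.3 + 8.2×1.2167 + 7 = 9.006 + 9.977 + 7 = 25.983 cmH2O.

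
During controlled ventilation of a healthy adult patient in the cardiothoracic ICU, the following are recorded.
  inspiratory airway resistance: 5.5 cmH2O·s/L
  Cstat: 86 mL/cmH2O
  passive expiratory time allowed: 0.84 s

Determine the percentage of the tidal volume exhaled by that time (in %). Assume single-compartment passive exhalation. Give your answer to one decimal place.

83.1

τ = R × C = 5.5 × 86 mL/cmH2O = 5.5 × 0.086 L/cmH2O = 0.473 s.
Passive exhalation: V(t)/V₀ = e^(−t/τ) = e^(−0.84/0.473) = 0.1693.
Fraction exhaled = 1 − 0.1693 = 0.8307 → 83.07%.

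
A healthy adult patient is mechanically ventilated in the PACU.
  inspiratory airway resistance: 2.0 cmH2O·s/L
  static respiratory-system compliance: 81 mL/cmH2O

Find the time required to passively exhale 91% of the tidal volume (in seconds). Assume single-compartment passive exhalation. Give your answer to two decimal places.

0.39

τ = R × C = 2.0 × 81 mL/cmH2O = 2.0 × 0.081 L/cmH2O = 0.162 s.
Exhaled fraction f = 1 − e^(−t/τ) → t = −τ·ln(1 − f) = −0.162·ln(0.09) = 0.3901 s.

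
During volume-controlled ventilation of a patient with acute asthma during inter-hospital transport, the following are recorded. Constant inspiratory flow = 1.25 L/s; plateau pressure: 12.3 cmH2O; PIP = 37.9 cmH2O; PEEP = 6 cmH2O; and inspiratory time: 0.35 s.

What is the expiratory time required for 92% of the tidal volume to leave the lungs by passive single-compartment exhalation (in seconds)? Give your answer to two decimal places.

3.59

Vt = flow × Ti = 1.25 L/s × 0.35 s × 1000 mL/L = 437.5 mL.
R = (PIP − Pplat)/V̇ = (37.9 − 12.3) / 1.25 = 25.6/1.25 = 20.48 cmH2O·s/L.
C = Vt/(Pplat − PEEP) = 437.5 / (12.3 − 6) = 437.5/6.3 = 69.444 mL/cmH2O.
τ = R × C = 20.48 × 0.06944 L/cmH2O = 1.422 s.
t = −τ·ln(1 − 0.92) = −1.422·ln(0.08) = 3.592 s.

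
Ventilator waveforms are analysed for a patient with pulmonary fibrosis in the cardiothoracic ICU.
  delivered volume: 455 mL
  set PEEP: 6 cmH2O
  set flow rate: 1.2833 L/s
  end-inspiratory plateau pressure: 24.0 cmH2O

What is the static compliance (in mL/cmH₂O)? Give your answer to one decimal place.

Cstat = Vt / (Pplat − PEEP) = 455 / (24.0 − 6) = 455 / 18.0 = 25.278 mL/cmH2O.

25.3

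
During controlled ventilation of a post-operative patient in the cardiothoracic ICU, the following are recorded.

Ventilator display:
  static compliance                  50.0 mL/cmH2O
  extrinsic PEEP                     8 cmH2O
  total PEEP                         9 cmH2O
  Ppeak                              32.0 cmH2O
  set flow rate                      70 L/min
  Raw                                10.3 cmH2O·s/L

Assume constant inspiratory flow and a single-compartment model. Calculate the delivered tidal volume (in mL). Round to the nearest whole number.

Flow: 70 L/min ÷ 60 = 1.1667 L/s.
Total PEEP = 9 cmH2O (set 8 + intrinsic 1); this is the baseline alveolar pressure.
Equation of motion (constant flow): PIP = Vt/C + R·V̇ + PEEP.
Vt/C = PIP − R·V̇ − PEEP = 32.0 − 12.017 − 9 = 10.983 cmH2O.
Vt = C × 10.983 = 50.0 × 10.983 = 549.15 mL.

549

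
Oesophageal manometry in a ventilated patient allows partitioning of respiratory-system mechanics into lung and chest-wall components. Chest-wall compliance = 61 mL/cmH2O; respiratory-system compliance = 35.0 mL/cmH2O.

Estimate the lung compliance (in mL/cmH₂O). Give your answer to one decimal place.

82.1

1/CL = 1/Crs − 1/Ccw.
1/CL = 1/35.0 − 1/61 = 0.01218.
CL = 82.102 mL/cmH2O.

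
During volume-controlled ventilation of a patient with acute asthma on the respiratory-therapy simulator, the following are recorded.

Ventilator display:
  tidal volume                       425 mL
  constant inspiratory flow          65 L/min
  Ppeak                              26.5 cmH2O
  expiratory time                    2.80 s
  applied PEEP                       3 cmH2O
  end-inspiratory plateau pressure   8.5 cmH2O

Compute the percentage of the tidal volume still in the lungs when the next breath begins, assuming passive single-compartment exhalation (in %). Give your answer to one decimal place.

11.3

Flow: 65 L/min ÷ 60 = 1.0833 L/s.
R = (PIP − Pplat)/V̇ = (26.5 − 8.5) / 1.0833 = 18.0/1.0833 = 16.616 cmH2O·s/L.
C = Vt/(Pplat − PEEP) = 425.0 / (8.5 − 3) = 425.0/5.5 = 77.273 mL/cmH2O.
τ = R × C = 16.616 × 0.07727 L/cmH2O = 1.284 s.
Fraction remaining at end-expiration = e^(−Te/τ) = e^(−2.80/1.284) = 0.113 → 11.3%.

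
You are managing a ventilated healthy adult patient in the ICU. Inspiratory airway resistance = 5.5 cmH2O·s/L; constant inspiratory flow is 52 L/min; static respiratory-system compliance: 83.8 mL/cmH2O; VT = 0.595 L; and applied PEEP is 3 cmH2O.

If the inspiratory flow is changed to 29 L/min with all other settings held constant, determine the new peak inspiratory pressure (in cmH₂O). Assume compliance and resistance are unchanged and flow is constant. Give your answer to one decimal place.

Flow: 52 L/min ÷ 60 = 0.8667 L/s.
New flow: 29 L/min ÷ 60 = 0.4833 L/s.
PIP = Vt/C + R·V̇ + PEEP (constant-flow equation of motion).
Only the resistive term changes: ΔPIP = R × ΔV̇ = 5.5 × (0.4833 − 0.8667) = 5.5 × -0.3834 = -2.109 cmH2O.
Original PIP = 595/83.8 + 5.5×0.8667 + 3 = 14.867 cmH2O; new PIP = 14.867 + (-2.109) = 12.758 cmH2O.

12.8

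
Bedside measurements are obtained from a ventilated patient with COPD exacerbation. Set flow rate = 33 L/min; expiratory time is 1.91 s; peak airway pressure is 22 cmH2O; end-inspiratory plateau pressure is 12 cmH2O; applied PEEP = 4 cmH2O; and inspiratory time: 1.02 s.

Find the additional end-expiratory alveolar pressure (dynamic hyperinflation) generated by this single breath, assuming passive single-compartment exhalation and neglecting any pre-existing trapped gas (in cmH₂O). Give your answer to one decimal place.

Flow: 33 L/min ÷ 60 = 0.55 L/s.
Vt = flow × Ti = 0.55 L/s × 1.02 s × 1000 mL/L = 561.0 mL.
R = (PIP − Pplat)/V̇ = (22 − 12) / 0.55 = 10.0/0.55 = 18.182 cmH2O·s/L.
C = Vt/(Pplat − PEEP) = 561.0 / (12 − 4) = 561.0/8.0 = 70.125 mL/cmH2O.
τ = R × C = 18.182 × 0.07013 L/cmH2O = 1.275 s.
Fraction remaining = e^(−Te/τ) = e^(−1.91/1.275) = 0.2236; trapped volume = 561.0 × 0.2236 = 125.44 mL.
Additional alveolar pressure from trapping ≈ V_trapped / C = 125.44 / 70.125 = 1.789 cmH2O.

1.8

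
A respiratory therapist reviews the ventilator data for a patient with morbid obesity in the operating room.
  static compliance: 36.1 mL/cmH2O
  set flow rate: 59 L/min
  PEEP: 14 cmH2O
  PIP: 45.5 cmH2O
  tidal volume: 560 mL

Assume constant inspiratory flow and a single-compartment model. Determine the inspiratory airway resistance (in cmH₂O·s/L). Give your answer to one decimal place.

16.3

Flow: 59 L/min ÷ 60 = 0.9833 L/s.
Equation of motion (constant flow): PIP = Vt/C + R·V̇ + PEEP.
R·V̇ = PIP − Vt/C − PEEP = 45.5 − 560/36.1 − 14 = 45.5 − 15.512 − 14 = 15.988 cmH2O.
R = 15.988 / 0.9833 = 16.26 cmH2O·s/L.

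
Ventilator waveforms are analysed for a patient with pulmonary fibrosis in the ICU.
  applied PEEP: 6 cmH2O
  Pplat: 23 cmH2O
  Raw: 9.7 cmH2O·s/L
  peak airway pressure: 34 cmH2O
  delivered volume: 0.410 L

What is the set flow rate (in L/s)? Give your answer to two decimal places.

1.13

flow = (PIP − Pplat) / Raw = 11.0 / 9.7 = 1.134 L/s.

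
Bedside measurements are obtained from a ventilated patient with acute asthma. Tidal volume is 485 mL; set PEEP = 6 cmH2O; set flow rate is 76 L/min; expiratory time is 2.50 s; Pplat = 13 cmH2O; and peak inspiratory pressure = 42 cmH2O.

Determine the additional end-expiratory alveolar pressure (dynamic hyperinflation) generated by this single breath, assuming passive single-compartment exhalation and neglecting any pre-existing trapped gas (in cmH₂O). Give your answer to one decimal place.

1.4

Flow: 76 L/min ÷ 60 = 1.2667 L/s.
R = (PIP − Pplat)/V̇ = (42 − 13) / 1.2667 = 29.0/1.2667 = 22.894 cmH2O·s/L.
C = Vt/(Pplat − PEEP) = 485.0 / (13 − 6) = 485.0/7.0 = 69.286 mL/cmH2O.
τ = R × C = 22.894 × 0.06929 L/cmH2O = 1.586 s.
Fraction remaining = e^(−Te/τ) = e^(−2.50/1.586) = 0.2067; trapped volume = 485.0 × 0.2067 = 100.25 mL.
Additional alveolar pressure from trapping ≈ V_trapped / C = 100.25 / 69.286 = 1.447 cmH2O.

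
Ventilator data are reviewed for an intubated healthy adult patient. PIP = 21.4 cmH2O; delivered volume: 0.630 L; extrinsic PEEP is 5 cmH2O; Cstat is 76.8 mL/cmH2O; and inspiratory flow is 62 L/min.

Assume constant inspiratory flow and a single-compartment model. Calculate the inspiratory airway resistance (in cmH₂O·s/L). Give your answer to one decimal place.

Flow: 62 L/min ÷ 60 = 1.0333 L/s.
Equation of motion (constant flow): PIP = Vt/C + R·V̇ + PEEP.
R·V̇ = PIP − Vt/C − PEEP = 21.4 − 630/76.8 − 5 = 21.4 − 8.203 − 5 = 8.197 cmH2O.
R = 8.197 / 1.0333 = 7.933 cmH2O·s/L.

7.9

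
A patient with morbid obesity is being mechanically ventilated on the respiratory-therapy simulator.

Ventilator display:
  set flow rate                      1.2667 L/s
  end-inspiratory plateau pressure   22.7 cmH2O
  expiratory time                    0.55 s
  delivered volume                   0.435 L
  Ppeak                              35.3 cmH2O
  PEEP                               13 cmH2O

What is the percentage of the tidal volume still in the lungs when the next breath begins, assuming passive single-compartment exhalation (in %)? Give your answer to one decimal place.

R = (PIP − Pplat)/V̇ = (35.3 − 22.7) / 1.2667 = 12.6/1.2667 = 9.947 cmH2O·s/L.
C = Vt/(Pplat − PEEP) = 435.0 / (22.7 − 13) = 435.0/9.7 = 44.845 mL/cmH2O.
τ = R × C = 9.947 × 0.04485 L/cmH2O = 0.4461 s.
Fraction remaining at end-expiration = e^(−Te/τ) = e^(−0.55/0.4461) = 0.2914 → 29.14%.

29.1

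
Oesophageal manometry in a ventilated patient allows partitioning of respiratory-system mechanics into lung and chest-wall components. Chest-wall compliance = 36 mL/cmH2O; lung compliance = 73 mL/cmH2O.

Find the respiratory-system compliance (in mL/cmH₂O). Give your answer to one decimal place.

Lung and chest wall are elastances in series: 1/Crs = 1/CL + 1/Ccw.
1/Crs = 1/73 + 1/36 = 0.04148.
Crs = 24.108 mL/cmH2O.

24.1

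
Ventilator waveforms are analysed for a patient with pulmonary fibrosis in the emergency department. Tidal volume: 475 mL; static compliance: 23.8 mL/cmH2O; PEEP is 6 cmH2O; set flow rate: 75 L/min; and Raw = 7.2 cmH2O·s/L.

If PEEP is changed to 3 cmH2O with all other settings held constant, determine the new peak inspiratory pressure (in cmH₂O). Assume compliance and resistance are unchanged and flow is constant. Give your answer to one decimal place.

32.0

Flow: 75 L/min ÷ 60 = 1.25 L/s.
PIP = Vt/C + R·V̇ + PEEP (constant-flow equation of motion).
Only the baseline term changes: ΔPIP = ΔPEEP = 3 − 6 = -3.0 cmH2O.
Original PIP = 475/23.8 + 7.2×1.25 + 6 = 34.958 cmH2O; new PIP = 34.958 + (-3.0) = 31.958 cmH2O.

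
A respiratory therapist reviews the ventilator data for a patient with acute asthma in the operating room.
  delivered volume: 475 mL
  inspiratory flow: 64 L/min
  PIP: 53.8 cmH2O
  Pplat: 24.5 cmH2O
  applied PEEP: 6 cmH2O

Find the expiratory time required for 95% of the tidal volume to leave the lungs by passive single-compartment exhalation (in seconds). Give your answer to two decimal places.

2.11

Flow: 64 L/min ÷ 60 = 1.0667 L/s.
R = (PIP − Pplat)/V̇ = (53.8 − 24.5) / 1.0667 = 29.3/1.0667 = 27.468 cmH2O·s/L.
C = Vt/(Pplat − PEEP) = 475.0 / (24.5 − 6) = 475.0/18.5 = 25.676 mL/cmH2O.
τ = R × C = 27.468 × 0.02568 L/cmH2O = 0.7054 s.
t = −τ·ln(1 − 0.95) = −0.7054·ln(0.05) = 2.113 s.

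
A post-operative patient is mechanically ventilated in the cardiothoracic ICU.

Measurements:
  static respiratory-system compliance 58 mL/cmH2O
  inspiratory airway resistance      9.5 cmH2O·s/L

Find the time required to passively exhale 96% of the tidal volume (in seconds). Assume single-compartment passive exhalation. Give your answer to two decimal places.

τ = R × C = 9.5 × 58 mL/cmH2O = 9.5 × 0.058 L/cmH2O = 0.551 s.
Exhaled fraction f = 1 − e^(−t/τ) → t = −τ·ln(1 − f) = −0.551·ln(0.04) = 1.774 s.

1.77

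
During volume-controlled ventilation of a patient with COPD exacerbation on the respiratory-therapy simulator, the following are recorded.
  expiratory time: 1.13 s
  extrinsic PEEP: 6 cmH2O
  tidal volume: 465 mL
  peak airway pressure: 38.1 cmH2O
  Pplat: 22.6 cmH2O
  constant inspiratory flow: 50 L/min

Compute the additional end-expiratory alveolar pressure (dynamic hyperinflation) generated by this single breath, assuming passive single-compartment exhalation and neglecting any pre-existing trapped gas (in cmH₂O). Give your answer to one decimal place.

1.9

Flow: 50 L/min ÷ 60 = 0.8333 L/s.
R = (PIP − Pplat)/V̇ = (38.1 − 22.6) / 0.8333 = 15.5/0.8333 = 18.601 cmH2O·s/L.
C = Vt/(Pplat − PEEP) = 465.0 / (22.6 − 6) = 465.0/16.6 = 28.012 mL/cmH2O.
τ = R × C = 18.601 × 0.02801 L/cmH2O = 0.521 s.
Fraction remaining = e^(−Te/τ) = e^(−1.13/0.521) = 0.1143; trapped volume = 465.0 × 0.1143 = 53.15 mL.
Additional alveolar pressure from trapping ≈ V_trapped / C = 53.15 / 28.012 = 1.897 cmH2O.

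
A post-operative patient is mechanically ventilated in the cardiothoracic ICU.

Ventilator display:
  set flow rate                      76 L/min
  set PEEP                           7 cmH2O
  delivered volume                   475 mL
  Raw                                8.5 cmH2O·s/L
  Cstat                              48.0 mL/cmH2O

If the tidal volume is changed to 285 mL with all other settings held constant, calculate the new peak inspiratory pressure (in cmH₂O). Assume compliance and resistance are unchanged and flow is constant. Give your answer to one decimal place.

23.7

Flow: 76 L/min ÷ 60 = 1.2667 L/s.
PIP = Vt/C + R·V̇ + PEEP (constant-flow equation of motion).
Only the elastic term changes: ΔPIP = ΔVt / C = (285 − 475) / 48.0 = -3.958 cmH2O.
Original PIP = 475/48.0 + 8.5×1.2667 + 7 = 27.663 cmH2O; new PIP = 27.663 + (-3.958) = 23.705 cmH2O.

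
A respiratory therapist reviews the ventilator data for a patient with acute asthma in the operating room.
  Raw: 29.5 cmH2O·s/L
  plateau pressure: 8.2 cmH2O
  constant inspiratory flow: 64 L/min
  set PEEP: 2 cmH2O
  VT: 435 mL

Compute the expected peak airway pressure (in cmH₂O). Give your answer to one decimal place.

Flow: 64 L/min ÷ 60 = 1.0667 L/s.
PIP = Pplat + Raw × flow = 8.2 + 29.5 × 1.0667 = 8.2 + 31.468 = 39.668 cmH2O.

39.7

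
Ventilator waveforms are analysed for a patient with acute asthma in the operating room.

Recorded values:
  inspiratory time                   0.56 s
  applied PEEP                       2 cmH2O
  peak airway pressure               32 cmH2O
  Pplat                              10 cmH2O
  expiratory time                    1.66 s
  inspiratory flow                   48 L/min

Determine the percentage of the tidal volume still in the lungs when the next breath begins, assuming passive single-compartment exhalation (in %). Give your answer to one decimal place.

34.0

Flow: 48 L/min ÷ 60 = 0.8 L/s.
Vt = flow × Ti = 0.8 L/s × 0.56 s × 1000 mL/L = 448.0 mL.
R = (PIP − Pplat)/V̇ = (32 − 10) / 0.8 = 22.0/0.8 = 27.5 cmH2O·s/L.
C = Vt/(Pplat − PEEP) = 448.0 / (10 − 2) = 448.0/8.0 = 56.0 mL/cmH2O.
τ = R × C = 27.5 × 0.056 L/cmH2O = 1.54 s.
Fraction remaining at end-expiration = e^(−Te/τ) = e^(−1.66/1.54) = 0.3403 → 34.03%.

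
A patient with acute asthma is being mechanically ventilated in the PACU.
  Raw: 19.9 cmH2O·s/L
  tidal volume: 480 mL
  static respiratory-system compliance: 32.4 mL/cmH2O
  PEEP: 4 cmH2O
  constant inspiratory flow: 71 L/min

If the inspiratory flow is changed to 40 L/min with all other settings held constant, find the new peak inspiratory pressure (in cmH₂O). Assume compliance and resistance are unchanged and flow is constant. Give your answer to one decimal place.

32.1

Flow: 71 L/min ÷ 60 = 1.1833 L/s.
New flow: 40 L/min ÷ 60 = 0.6667 L/s.
PIP = Vt/C + R·V̇ + PEEP (constant-flow equation of motion).
Only the resistive term changes: ΔPIP = R × ΔV̇ = 19.9 × (0.6667 − 1.1833) = 19.9 × -0.5166 = -10.28 cmH2O.
Original PIP = 480/32.4 + 19.9×1.1833 + 4 = 42.362 cmH2O; new PIP = 42.362 + (-10.28) = 32.082 cmH2O.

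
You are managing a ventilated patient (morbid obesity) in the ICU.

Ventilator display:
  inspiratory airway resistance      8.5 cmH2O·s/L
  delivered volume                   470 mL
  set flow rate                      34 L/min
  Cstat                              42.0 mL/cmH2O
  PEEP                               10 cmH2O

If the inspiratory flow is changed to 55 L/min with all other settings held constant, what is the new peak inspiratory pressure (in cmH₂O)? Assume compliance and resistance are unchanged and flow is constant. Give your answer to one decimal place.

29.0

Flow: 34 L/min ÷ 60 = 0.5667 L/s.
New flow: 55 L/min ÷ 60 = 0.9167 L/s.
PIP = Vt/C + R·V̇ + PEEP (constant-flow equation of motion).
Only the resistive term changes: ΔPIP = R × ΔV̇ = 8.5 × (0.9167 − 0.5667) = 8.5 × 0.35 = 2.975 cmH2O.
Original PIP = 470/42.0 + 8.5×0.5667 + 10 = 26.007 cmH2O; new PIP = 26.007 + (2.975) = 28.982 cmH2O.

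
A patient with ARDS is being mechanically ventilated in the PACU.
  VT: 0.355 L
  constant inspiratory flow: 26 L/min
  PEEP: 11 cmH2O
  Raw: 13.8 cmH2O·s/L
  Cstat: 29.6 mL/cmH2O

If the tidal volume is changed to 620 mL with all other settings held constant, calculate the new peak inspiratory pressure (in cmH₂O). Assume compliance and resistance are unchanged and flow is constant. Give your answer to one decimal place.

37.9

Flow: 26 L/min ÷ 60 = 0.4333 L/s.
PIP = Vt/C + R·V̇ + PEEP (constant-flow equation of motion).
Only the elastic term changes: ΔPIP = ΔVt / C = (620 − 355) / 29.6 = 8.953 cmH2O.
Original PIP = 355/29.6 + 13.8×0.4333 + 11 = 28.973 cmH2O; new PIP = 28.973 + (8.953) = 37.926 cmH2O.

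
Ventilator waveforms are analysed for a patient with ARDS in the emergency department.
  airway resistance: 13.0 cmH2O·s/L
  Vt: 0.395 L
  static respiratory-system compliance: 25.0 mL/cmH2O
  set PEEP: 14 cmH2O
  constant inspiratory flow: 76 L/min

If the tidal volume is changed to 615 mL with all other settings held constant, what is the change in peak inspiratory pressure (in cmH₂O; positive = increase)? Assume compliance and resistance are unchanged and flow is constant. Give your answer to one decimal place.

8.8

PIP = Vt/C + R·V̇ + PEEP (constant-flow equation of motion).
Only the elastic term changes: ΔPIP = ΔVt / C = (615 − 395) / 25.0 = 8.8 cmH2O.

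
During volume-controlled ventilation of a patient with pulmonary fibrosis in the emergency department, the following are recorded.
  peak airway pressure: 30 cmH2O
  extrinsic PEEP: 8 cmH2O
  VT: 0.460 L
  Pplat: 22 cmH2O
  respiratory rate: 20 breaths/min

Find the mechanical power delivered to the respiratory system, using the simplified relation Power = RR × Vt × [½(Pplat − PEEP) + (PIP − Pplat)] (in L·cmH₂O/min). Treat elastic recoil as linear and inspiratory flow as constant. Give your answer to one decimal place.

138.0

Per-breath work = Vt × [½(Pplat−PEEP) + (PIP−Pplat)] = 0.460 × [0.5×14.0 + 8.0] = 0.460 × 15.0 = 6.9 L·cmH2O.
Power = 20 × 6.9 = 138.0 L·cmH2O/min.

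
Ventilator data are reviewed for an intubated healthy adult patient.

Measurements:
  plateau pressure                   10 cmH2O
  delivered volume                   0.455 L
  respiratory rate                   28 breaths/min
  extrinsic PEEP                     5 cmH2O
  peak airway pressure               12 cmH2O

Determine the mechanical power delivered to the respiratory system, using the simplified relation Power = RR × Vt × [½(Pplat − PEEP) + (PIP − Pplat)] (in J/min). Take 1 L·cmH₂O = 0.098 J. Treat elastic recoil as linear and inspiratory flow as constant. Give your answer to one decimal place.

5.6

Per-breath work = Vt × [½(Pplat−PEEP) + (PIP−Pplat)] = 0.455 × [0.5×5.0 + 2.0] = 0.455 × 4.5 = 2.048 L·cmH2O.
Power = 28 × 2.048 = 57.344 L·cmH2O/min.
× 0.098 J/(L·cmH2O) → 5.62 J/min.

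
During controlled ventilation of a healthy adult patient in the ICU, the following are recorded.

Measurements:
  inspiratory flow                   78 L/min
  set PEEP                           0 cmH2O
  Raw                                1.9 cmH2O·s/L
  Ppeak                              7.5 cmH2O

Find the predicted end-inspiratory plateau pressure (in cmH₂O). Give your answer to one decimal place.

5.0

Flow: 78 L/min ÷ 60 = 1.3 L/s.
Pplat = PIP − Raw × flow = 7.5 − 1.9 × 1.3 = 7.5 − 2.47 = 5.03 cmH2O.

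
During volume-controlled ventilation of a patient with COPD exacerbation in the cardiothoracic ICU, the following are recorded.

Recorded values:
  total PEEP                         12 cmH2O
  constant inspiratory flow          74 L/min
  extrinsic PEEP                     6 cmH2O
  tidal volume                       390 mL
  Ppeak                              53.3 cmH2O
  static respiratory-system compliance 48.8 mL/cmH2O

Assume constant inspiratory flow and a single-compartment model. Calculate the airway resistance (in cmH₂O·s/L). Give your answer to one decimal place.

Flow: 74 L/min ÷ 60 = 1.2333 L/s.
Total PEEP = 12 cmH2O (set 6 + intrinsic 6); this is the baseline alveolar pressure.
Equation of motion (constant flow): PIP = Vt/C + R·V̇ + PEEP.
R·V̇ = PIP − Vt/C − PEEP = 53.3 − 390/48.8 − 12 = 53.3 − 7.992 − 12 = 33.308 cmH2O.
R = 33.308 / 1.2333 = 27.007 cmH2O·s/L.

27.0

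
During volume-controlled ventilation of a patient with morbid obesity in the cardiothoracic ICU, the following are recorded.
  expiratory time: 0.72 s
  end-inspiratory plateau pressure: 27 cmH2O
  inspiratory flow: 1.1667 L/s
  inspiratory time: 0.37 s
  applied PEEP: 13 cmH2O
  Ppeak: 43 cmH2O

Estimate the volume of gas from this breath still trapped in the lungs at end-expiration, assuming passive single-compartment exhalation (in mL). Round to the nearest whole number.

79

Vt = flow × Ti = 1.1667 L/s × 0.37 s × 1000 mL/L = 431.68 mL.
R = (PIP − Pplat)/V̇ = (43 − 27) / 1.1667 = 16.0/1.1667 = 13.714 cmH2O·s/L.
C = Vt/(Pplat − PEEP) = 431.68 / (27 − 13) = 431.68/14.0 = 30.834 mL/cmH2O.
τ = R × C = 13.714 × 0.03083 L/cmH2O = 0.4228 s.
Fraction remaining = e^(−Te/τ) = e^(−0.72/0.4228) = 0.1821.
Trapped volume = 431.68 × 0.1821 = 78.609 mL.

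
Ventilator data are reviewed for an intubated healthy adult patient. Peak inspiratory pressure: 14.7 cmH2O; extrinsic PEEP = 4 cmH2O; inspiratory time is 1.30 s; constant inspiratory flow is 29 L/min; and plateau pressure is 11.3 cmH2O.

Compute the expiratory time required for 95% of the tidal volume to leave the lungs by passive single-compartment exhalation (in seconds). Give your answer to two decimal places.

1.81

Flow: 29 L/min ÷ 60 = 0.4833 L/s.
Vt = flow × Ti = 0.4833 L/s × 1.30 s × 1000 mL/L = 628.29 mL.
R = (PIP − Pplat)/V̇ = (14.7 − 11.3) / 0.4833 = 3.4/0.4833 = 7.035 cmH2O·s/L.
C = Vt/(Pplat − PEEP) = 628.29 / (11.3 − 4) = 628.29/7.3 = 86.067 mL/cmH2O.
τ = R × C = 7.035 × 0.08607 L/cmH2O = 0.6055 s.
t = −τ·ln(1 − 0.95) = −0.6055·ln(0.05) = 1.814 s.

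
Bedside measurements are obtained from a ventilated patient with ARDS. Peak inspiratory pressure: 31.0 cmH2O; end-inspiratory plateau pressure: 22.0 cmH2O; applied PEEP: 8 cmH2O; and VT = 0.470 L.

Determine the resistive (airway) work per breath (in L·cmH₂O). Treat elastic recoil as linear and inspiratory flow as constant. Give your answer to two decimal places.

4.23

With constant inspiratory flow the resistive pressure is constant at PIP − Pplat = 31.0 − 22.0 = 9.0 cmH2O, so resistive work = 9.0 × 0.470 = 4.23 L·cmH2O.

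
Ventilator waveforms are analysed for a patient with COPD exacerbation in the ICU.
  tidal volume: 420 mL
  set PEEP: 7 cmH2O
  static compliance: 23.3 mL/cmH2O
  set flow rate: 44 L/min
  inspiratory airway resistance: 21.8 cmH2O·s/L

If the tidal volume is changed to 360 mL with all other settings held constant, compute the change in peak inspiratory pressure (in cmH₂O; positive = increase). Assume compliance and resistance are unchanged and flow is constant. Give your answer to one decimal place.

-2.6

PIP = Vt/C + R·V̇ + PEEP (constant-flow equation of motion).
Only the elastic term changes: ΔPIP = ΔVt / C = (360 − 420) / 23.3 = -2.575 cmH2O.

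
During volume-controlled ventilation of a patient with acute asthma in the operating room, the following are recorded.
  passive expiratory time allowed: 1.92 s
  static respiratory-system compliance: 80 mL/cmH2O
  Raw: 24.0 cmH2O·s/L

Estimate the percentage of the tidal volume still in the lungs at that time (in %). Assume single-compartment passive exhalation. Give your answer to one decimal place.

τ = R × C = 24.0 × 80 mL/cmH2O = 24.0 × 0.080 L/cmH2O = 1.92 s.
Passive exhalation: V(t)/V₀ = e^(−t/τ) = e^(−1.92/1.92) = 0.3679.
Fraction remaining = 0.3679 → 36.79%.

36.8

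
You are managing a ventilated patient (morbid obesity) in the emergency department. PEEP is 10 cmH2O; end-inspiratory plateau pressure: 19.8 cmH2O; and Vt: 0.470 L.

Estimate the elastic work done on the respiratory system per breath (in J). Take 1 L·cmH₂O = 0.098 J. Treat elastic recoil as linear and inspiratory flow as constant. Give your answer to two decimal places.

0.23

Elastic work ≈ ½ × (Pplat − PEEP) × Vt = 0.5 × (19.8 − 10) × 0.470 L = 0.5 × 9.8 × 0.470 = 2.303 L·cmH2O.
× 0.098 J/(L·cmH2O) → 0.2257 J.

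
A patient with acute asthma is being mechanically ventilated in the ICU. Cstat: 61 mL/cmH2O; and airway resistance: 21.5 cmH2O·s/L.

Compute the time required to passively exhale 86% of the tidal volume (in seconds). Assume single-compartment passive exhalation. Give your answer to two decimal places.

2.58

τ = R × C = 21.5 × 61 mL/cmH2O = 21.5 × 0.061 L/cmH2O = 1.312 s.
Exhaled fraction f = 1 − e^(−t/τ) → t = −τ·ln(1 − f) = −1.312·ln(0.14) = 2.58 s.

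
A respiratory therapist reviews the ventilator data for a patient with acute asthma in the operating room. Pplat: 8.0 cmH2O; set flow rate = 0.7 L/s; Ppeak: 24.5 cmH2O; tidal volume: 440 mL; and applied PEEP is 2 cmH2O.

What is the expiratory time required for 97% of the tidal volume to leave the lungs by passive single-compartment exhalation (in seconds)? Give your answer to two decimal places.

6.06

R = (PIP − Pplat)/V̇ = (24.5 − 8.0) / 0.7 = 16.5/0.7 = 23.571 cmH2O·s/L.
C = Vt/(Pplat − PEEP) = 440.0 / (8.0 − 2) = 440.0/6.0 = 73.333 mL/cmH2O.
τ = R × C = 23.571 × 0.07333 L/cmH2O = 1.728 s.
t = −τ·ln(1 − 0.97) = −1.728·ln(0.03) = 6.059 s.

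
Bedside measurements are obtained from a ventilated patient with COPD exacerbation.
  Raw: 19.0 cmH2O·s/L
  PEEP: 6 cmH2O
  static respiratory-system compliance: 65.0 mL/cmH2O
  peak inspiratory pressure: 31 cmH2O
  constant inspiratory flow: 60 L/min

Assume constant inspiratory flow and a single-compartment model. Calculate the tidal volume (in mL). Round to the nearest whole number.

390

Flow: 60 L/min ÷ 60 = 1 L/s.
Equation of motion (constant flow): PIP = Vt/C + R·V̇ + PEEP.
Vt/C = PIP − R·V̇ − PEEP = 31 − 19.0 − 6 = 6.0 cmH2O.
Vt = C × 6.0 = 65.0 × 6.0 = 390.0 mL.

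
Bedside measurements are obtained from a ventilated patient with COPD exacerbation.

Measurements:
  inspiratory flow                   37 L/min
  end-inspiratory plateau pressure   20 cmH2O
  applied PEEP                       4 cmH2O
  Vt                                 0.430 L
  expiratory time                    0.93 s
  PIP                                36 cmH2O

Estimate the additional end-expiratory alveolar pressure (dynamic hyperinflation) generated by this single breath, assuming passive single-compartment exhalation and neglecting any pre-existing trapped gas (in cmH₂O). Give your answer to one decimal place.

4.2

Flow: 37 L/min ÷ 60 = 0.6167 L/s.
R = (PIP − Pplat)/V̇ = (36 − 20) / 0.6167 = 16.0/0.6167 = 25.945 cmH2O·s/L.
C = Vt/(Pplat − PEEP) = 430.0 / (20 − 4) = 430.0/16.0 = 26.875 mL/cmH2O.
τ = R × C = 25.945 × 0.02688 L/cmH2O = 0.6974 s.
Fraction remaining = e^(−Te/τ) = e^(−0.93/0.6974) = 0.2635; trapped volume = 430.0 × 0.2635 = 113.31 mL.
Additional alveolar pressure from trapping ≈ V_trapped / C = 113.31 / 26.875 = 4.216 cmH2O.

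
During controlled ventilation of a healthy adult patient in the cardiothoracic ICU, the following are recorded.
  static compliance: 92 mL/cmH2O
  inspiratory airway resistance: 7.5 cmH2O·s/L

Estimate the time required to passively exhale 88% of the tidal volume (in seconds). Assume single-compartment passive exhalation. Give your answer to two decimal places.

1.46

τ = R × C = 7.5 × 92 mL/cmH2O = 7.5 × 0.092 L/cmH2O = 0.69 s.
Exhaled fraction f = 1 − e^(−t/τ) → t = −τ·ln(1 − f) = −0.69·ln(0.12) = 1.463 s.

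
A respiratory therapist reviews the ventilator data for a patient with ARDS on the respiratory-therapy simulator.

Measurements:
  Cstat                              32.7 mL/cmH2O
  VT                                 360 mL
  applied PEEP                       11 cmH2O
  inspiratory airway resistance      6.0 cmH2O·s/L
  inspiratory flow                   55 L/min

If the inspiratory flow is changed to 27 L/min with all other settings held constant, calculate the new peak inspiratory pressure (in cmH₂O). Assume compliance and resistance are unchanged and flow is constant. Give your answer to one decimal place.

Flow: 55 L/min ÷ 60 = 0.9167 L/s.
New flow: 27 L/min ÷ 60 = 0.45 L/s.
PIP = Vt/C + R·V̇ + PEEP (constant-flow equation of motion).
Only the resistive term changes: ΔPIP = R × ΔV̇ = 6.0 × (0.45 − 0.9167) = 6.0 × -0.4667 = -2.8 cmH2O.
Original PIP = 360/32.7 + 6.0×0.9167 + 11 = 27.509 cmH2O; new PIP = 27.509 + (-2.8) = 24.709 cmH2O.

24.7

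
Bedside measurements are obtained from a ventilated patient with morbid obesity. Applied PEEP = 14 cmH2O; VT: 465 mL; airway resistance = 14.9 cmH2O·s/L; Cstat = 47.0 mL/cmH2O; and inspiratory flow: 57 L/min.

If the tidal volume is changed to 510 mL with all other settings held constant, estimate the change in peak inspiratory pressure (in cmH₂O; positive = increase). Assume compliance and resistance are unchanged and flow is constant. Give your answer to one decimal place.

1.0

PIP = Vt/C + R·V̇ + PEEP (constant-flow equation of motion).
Only the elastic term changes: ΔPIP = ΔVt / C = (510 − 465) / 47.0 = 0.9574 cmH2O.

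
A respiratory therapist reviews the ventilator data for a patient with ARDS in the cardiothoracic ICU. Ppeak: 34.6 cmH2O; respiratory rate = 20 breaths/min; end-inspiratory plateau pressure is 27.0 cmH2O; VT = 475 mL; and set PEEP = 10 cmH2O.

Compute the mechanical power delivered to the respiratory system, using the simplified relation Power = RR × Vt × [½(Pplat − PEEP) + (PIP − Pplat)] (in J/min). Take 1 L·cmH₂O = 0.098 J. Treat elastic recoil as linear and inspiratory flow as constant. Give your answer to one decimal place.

15.0

Per-breath work = Vt × [½(Pplat−PEEP) + (PIP−Pplat)] = 0.475 × [0.5×17.0 + 7.6] = 0.475 × 16.1 = 7.648 L·cmH2O.
Power = 20 × 7.648 = 152.96 L·cmH2O/min.
× 0.098 J/(L·cmH2O) → 14.99 J/min.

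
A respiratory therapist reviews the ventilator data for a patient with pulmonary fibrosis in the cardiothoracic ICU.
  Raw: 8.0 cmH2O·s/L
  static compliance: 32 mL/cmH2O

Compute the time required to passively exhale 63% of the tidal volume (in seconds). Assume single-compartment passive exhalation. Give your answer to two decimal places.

τ = R × C = 8.0 × 32 mL/cmH2O = 8.0 × 0.032 L/cmH2O = 0.256 s.
Exhaled fraction f = 1 − e^(−t/τ) → t = −τ·ln(1 − f) = −0.256·ln(0.37) = 0.2545 s.

0.25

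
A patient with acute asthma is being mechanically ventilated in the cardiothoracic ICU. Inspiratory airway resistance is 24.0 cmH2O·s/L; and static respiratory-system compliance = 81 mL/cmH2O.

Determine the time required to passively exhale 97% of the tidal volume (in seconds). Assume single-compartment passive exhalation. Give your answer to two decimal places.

τ = R × C = 24.0 × 81 mL/cmH2O = 24.0 × 0.081 L/cmH2O = 1.944 s.
Exhaled fraction f = 1 − e^(−t/τ) → t = −τ·ln(1 − f) = −1.944·ln(0.03) = 6.817 s.

6.82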